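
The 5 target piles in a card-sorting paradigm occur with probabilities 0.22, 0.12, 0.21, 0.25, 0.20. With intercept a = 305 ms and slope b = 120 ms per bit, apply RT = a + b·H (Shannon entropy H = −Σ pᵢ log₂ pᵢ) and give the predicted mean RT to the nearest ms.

H = 0.22·log₂(1/0.22) + 0.12·log₂(1/0.12) + 0.21·log₂(1/0.21) + 0.25·log₂(1/0.25) + 0.20·log₂(1/0.20) = 2.2848 bits.
RT = 305 + 120 × 2.2848 = 579.18 ms.

579 ms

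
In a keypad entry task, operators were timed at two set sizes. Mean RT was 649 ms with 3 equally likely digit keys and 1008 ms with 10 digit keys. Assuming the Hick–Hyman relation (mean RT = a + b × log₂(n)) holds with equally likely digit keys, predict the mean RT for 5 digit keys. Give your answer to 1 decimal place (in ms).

With log₂ n on the abscissa the relation is linear; from the two conditions:
  b = (1008 − 649) / (log₂ 10 − log₂ 3) = 359 / (3.3219 − 1.5850) = 206.682 ms/bit
  a = 649 − 206.682 × 1.5850 = 321.416 ms
Then RT(5) = 321.416 + 206.682 × log₂ 5 = 321.416 + 206.682 × 2.3219 ≈ 801.318 ms.

801.3 ms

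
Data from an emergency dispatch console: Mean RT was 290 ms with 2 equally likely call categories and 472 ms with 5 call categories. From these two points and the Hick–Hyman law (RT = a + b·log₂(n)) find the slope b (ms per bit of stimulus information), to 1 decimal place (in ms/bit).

b = (RT₂ − RT₁)/(log₂ n₂ − log₂ n₁) = (472 − 290)/(2.3219 − 1) = 137.678 ms/bit.

137.7 ms/bit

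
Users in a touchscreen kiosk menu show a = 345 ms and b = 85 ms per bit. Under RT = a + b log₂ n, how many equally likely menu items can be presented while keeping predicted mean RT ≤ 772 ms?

Set 345 + 85·log₂ n ≤ 772 → log₂ n ≤ (772 − 345)/85 = 5.0235.
So n ≤ 2^5.0235 = 32.526; the largest integer n is 32.

32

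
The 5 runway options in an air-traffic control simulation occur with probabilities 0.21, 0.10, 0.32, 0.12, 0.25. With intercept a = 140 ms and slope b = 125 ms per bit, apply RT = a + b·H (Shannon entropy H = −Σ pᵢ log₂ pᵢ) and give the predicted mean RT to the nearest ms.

H = 0.21·log₂(1/0.21) + 0.10·log₂(1/0.10) + 0.32·log₂(1/0.32) + 0.12·log₂(1/0.12) + 0.25·log₂(1/0.25) = 2.1981 bits.
RT = 140 + 125 × 2.1981 = 414.76 ms.

415 ms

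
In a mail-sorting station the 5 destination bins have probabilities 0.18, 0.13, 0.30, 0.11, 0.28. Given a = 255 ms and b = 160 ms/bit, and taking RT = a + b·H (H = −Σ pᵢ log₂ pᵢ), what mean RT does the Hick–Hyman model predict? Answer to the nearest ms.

Entropy contributions −pᵢ log₂ pᵢ: 0.4453, 0.3826, 0.5211, 0.3503, 0.5142; sum H = 2.2135 bits.
RT = a + bH = 255 + 160·2.2135 = 609.17 ms.

609 ms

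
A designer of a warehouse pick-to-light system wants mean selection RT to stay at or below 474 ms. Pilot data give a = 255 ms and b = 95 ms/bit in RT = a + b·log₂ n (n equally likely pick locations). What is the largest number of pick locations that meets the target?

4

Information budget: (474 − 255)/95 = 2.3053 bits, so n ≤ 2^2.3053 = 4.943 → at most 4.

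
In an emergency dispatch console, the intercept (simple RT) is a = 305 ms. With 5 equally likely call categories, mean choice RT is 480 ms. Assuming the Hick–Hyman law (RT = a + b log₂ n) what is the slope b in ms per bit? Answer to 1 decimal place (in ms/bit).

75.4 ms/bit

b = (480 − 305) / log₂(5) = 175 / 2.3219 = 75.368 ms/bit.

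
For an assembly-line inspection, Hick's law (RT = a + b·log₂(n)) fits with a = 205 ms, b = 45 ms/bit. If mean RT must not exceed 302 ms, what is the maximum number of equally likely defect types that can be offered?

4

Set 205 + 45·log₂ n ≤ 302 → log₂ n ≤ (302 − 205)/45 = 2.1556.
So n ≤ 2^2.1556 = 4.455; the largest integer n is 4.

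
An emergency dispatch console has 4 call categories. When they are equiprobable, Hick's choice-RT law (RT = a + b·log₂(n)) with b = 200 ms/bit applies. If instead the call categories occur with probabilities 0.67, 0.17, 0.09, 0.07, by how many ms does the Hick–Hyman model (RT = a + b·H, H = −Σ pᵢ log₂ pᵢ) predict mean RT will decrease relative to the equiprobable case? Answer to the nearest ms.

The RT saving is b·ΔH. Equiprobable H₀ = log₂(4) = 2.0000 bits; with the given probabilities H = 1.4029 bits.
b·(H₀ − H) = 200 × (2.0000 − 1.4029) = 119.42 ms.

119 ms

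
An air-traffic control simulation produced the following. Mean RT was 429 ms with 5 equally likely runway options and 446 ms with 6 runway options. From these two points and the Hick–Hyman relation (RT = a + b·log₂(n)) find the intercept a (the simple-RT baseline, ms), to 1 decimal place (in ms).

b = (RT₂ − RT₁)/(log₂ n₂ − log₂ n₁) = (446 − 429)/(2.5850 − 2.3219) = 64.630 ms/bit.
a = RT₁ − b·log₂ n₁ = 429 − 64.630 × 2.3219 = 278.933 ms.

278.9 ms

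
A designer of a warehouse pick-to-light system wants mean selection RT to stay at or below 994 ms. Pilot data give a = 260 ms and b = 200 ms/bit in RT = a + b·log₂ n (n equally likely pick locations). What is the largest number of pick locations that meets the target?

200·log₂ n ≤ 994 − 260 = 734, giving log₂ n ≤ 3.6700 and n ≤ 12.729. The largest whole number is 12.

12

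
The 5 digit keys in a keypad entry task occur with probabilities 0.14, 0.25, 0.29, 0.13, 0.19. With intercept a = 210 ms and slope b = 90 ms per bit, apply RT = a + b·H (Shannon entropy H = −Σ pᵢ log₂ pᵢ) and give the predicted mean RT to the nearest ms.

413 ms

Entropy contributions −pᵢ log₂ pᵢ: 0.3971, 0.5000, 0.5179, 0.3826, 0.4552; sum H = 2.2529 bits.
RT = a + bH = 210 + 90·2.2529 = 412.76 ms.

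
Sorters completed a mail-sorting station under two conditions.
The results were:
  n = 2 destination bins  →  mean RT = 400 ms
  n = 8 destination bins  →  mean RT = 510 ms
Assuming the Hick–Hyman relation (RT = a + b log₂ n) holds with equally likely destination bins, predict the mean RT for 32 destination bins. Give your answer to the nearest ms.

RT is linear in log₂ n, so two points fix the line:
  b = (510 − 400) / (log₂ 8 − log₂ 2) = 110 / (3 − 1) = 55 ms/bit
  a = 400 − 55 × 1 = 345 ms
Then RT(32) = 345 + 55 × log₂ 32 = 345 + 55 × 5 ≈ 620.000 ms.

620 ms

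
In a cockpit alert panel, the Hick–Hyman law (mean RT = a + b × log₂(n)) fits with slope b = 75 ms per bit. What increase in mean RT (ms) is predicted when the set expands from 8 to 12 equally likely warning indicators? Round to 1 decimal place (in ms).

43.9 ms

ΔRT = (a + b log₂ n₂) − (a + b log₂ n₁) = b·(log₂ n₂ − log₂ n₁).
log₂(12) − log₂(8) = 3.5850 − 3 = 0.5850.
ΔRT = 75 × 0.5850 = 43.872 ms.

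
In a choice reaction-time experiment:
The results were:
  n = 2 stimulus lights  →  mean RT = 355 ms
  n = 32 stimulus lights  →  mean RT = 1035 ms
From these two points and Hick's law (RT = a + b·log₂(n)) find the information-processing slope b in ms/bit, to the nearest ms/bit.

Slope: b = (1035 − 355) / (log₂ 32 − log₂ 2) = 680/4.0000 = 170 ms/bit.

170 ms/bit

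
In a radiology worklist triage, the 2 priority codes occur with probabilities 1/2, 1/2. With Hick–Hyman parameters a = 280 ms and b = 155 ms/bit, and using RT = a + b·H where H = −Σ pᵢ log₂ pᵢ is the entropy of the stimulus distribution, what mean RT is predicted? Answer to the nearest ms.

H = −Σ pᵢ log₂ pᵢ = 0.5·1 + 0.5·1 = 1.000 bits.
RT = 280 + 155 × 1.000 = 435.00 ms.

435 ms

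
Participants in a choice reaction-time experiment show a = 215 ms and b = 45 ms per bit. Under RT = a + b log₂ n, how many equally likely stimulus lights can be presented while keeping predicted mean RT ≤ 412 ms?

20

45·log₂ n ≤ 412 − 215 = 197, giving log₂ n ≤ 4.3778 and n ≤ 20.789. The largest whole number is 20.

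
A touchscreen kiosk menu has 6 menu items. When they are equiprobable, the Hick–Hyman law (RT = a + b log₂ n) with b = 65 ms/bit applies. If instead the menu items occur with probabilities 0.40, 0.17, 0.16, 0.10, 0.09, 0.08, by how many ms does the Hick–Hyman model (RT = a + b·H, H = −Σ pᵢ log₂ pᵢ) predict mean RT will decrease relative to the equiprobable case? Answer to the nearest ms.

17 ms

Equiprobable entropy H₀ = log₂ 6 = 2.5850 bits.
Skewed entropy H = −Σ pᵢ log₂ pᵢ = 2.3227 bits.
ΔRT = b·(H₀ − H) = 65 × 0.2622 = 17.05 ms.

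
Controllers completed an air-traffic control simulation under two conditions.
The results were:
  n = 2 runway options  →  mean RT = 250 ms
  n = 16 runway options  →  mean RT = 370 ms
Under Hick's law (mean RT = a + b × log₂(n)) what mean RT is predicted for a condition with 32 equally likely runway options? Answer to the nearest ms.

Solve the two-equation system in a and b:
  b = (370 − 250) / (log₂ 16 − log₂ 2) = 120 / (4 − 1) = 40 ms/bit
  a = 250 − 40 × 1 = 210 ms
Then RT(32) = 210 + 40 × log₂ 32 = 210 + 40 × 5 ≈ 410.000 ms.

410 ms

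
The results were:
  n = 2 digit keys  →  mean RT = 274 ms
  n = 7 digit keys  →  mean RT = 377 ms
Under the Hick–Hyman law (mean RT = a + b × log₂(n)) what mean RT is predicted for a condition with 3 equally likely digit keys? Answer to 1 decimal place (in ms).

307.3 ms

With log₂ n on the abscissa the relation is linear; from the two conditions:
  b = (377 − 274) / (log₂ 7 − log₂ 2) = 103 / (2.8074 − 1) = 56.989 ms/bit
  a = 274 − 56.989 × 1 = 217.011 ms
Then RT(3) = 217.011 + 56.989 × log₂ 3 = 217.011 + 56.989 × 1.5850 ≈ 307.337 ms.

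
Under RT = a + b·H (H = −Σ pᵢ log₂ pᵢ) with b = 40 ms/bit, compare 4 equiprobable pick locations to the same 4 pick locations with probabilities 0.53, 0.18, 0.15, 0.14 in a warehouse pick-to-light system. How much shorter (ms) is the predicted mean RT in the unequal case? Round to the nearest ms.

10 ms

Equiprobable entropy H₀ = log₂ 4 = 2.0000 bits.
Skewed entropy H = −Σ pᵢ log₂ pᵢ = 1.7384 bits.
ΔRT = b·(H₀ − H) = 40 × 0.2616 = 10.46 ms.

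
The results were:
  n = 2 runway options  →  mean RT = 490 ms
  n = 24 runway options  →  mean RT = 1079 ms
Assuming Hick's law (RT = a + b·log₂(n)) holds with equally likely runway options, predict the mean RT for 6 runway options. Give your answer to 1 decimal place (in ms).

With log₂ n on the abscissa the relation is linear; from the two conditions:
  b = (1079 − 490) / (log₂ 24 − log₂ 2) = 589 / (4.5850 − 1) = 164.297 ms/bit
  a = 490 − 164.297 × 1 = 325.703 ms
Then RT(6) = 325.703 + 164.297 × log₂ 6 = 325.703 + 164.297 × 2.5850 ≈ 750.405 ms.

750.4 ms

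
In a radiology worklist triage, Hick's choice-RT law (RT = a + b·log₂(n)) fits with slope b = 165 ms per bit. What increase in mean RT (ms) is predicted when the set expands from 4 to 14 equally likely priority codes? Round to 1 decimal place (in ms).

Only the slope matters, since a is common to both: ΔRT = b·log₂(n₂/n₁).
log₂(14) − log₂(4) = 3.8074 − 2 = 1.8074.
ΔRT = 165 × 1.8074 = 298.214 ms.

298.2 ms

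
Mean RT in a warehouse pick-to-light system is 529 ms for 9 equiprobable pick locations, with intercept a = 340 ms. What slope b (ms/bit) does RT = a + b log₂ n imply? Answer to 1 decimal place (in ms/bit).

59.6 ms/bit

log₂(9) = 3.1699 bits.
b = (RT − a)/log₂ n = (529 − 340) / 3.1699 = 59.623 ms/bit.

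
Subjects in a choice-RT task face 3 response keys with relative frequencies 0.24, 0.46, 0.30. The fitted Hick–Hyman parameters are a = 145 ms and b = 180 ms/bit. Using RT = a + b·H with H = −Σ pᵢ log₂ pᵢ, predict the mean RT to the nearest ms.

H = 0.24·log₂(1/0.24) + 0.46·log₂(1/0.46) + 0.30·log₂(1/0.30) = 1.5306 bits.
RT = 145 + 180 × 1.5306 = 420.50 ms.

421 ms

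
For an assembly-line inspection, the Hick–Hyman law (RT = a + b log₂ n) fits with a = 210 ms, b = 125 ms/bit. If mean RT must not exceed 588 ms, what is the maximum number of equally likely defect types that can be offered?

125·log₂ n ≤ 588 − 210 = 378, giving log₂ n ≤ 3.0240 and n ≤ 8.134. The largest whole number is 8.

8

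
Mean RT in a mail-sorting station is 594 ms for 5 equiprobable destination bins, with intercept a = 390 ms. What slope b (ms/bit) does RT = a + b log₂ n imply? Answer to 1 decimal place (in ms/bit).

87.9 ms/bit

log₂(5) = 2.3219 bits.
b = (RT − a)/log₂ n = (594 − 390) / 2.3219 = 87.858 ms/bit.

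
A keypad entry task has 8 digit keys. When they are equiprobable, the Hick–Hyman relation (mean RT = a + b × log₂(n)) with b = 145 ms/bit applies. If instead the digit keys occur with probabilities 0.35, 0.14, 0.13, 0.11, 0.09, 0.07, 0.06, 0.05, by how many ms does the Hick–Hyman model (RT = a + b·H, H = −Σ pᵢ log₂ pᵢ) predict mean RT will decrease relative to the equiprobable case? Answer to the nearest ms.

The RT saving is b·ΔH. Equiprobable H₀ = log₂(8) = 3.0000 bits; with the given probabilities H = 2.7010 bits.
b·(H₀ − H) = 145 × (3.0000 − 2.7010) = 43.36 ms.

43 ms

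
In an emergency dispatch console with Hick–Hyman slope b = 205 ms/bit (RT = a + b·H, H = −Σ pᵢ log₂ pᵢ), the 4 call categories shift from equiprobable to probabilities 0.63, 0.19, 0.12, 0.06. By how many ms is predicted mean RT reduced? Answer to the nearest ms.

Equiprobable entropy H₀ = log₂ 4 = 2.0000 bits.
Skewed entropy H = −Σ pᵢ log₂ pᵢ = 1.4858 bits.
ΔRT = b·(H₀ − H) = 205 × 0.5142 = 105.42 ms.

105 ms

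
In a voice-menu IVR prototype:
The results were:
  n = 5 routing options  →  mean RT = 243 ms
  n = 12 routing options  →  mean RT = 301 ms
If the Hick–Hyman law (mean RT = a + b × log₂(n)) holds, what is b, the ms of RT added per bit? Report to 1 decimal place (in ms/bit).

45.9 ms/bit

Slope: b = (301 − 243) / (log₂ 12 − log₂ 5) = 58/1.2630 = 45.921 ms/bit.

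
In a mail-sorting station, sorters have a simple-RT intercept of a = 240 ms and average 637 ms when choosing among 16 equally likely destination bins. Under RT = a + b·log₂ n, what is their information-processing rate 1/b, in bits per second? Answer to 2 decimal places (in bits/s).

Choice component = 637 − 240 = 397 ms over log₂(16) = 4 bits.
b = 397 / 4 = 99.250 ms/bit, so 1/b = 10.076 bits/s.

10.08 bits/s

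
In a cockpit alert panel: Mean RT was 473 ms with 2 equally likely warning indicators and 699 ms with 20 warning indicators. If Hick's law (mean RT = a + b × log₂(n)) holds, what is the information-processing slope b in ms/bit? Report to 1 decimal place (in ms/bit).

68.0 ms/bit

b = (RT₂ − RT₁)/(log₂ n₂ − log₂ n₁) = (699 − 473)/(4.3219 − 1) = 68.033 ms/bit.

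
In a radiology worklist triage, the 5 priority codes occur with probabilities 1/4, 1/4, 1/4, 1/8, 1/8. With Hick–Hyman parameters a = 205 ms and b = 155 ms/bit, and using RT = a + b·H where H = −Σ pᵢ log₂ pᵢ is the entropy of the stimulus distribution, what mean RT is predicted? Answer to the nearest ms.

554 ms

H = −Σ pᵢ log₂ pᵢ = 0.25·2 + 0.25·2 + 0.25·2 + 0.125·3 + 0.125·3 = 2.250 bits.
RT = 205 + 155 × 2.250 = 553.75 ms.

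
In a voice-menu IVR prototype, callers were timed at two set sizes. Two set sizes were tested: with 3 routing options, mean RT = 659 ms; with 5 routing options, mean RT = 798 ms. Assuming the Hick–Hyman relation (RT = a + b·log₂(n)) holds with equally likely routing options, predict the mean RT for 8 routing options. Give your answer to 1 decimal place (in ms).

925.9 ms

With log₂ n on the abscissa the relation is linear; from the two conditions:
  b = (798 − 659) / (log₂ 5 − log₂ 3) = 139 / (2.3219 − 1.5850) = 188.611 ms/bit
  a = 659 − 188.611 × 1.5850 = 360.058 ms
Then RT(8) = 360.058 + 188.611 × log₂ 8 = 360.058 + 188.611 × 3 ≈ 925.892 ms.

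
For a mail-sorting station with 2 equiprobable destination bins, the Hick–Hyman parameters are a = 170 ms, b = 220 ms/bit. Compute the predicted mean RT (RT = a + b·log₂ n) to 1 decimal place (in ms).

log₂(2) = 1 bits, so RT = 170 + 220 × 1 ≈ 390.000 ms.

390.0 ms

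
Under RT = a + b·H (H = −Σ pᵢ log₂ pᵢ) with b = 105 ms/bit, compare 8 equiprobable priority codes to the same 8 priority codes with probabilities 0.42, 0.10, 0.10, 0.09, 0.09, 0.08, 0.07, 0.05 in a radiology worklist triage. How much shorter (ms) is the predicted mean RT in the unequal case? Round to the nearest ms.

43 ms

The RT saving is b·ΔH. Equiprobable H₀ = log₂(8) = 3.0000 bits; with the given probabilities H = 2.5915 bits.
b·(H₀ − H) = 105 × (3.0000 − 2.5915) = 42.89 ms.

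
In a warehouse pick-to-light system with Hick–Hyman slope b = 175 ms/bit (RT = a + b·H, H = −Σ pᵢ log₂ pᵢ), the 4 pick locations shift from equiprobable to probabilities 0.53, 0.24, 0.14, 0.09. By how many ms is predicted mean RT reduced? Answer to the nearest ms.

Equiprobable entropy H₀ = log₂ 4 = 2.0000 bits.
Skewed entropy H = −Σ pᵢ log₂ pᵢ = 1.6893 bits.
ΔRT = b·(H₀ − H) = 175 × 0.3107 = 54.36 ms.

54 ms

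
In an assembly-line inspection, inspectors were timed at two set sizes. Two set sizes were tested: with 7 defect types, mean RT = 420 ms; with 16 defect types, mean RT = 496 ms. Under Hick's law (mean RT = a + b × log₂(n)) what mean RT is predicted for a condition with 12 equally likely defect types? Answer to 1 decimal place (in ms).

469.6 ms

Solve the two-equation system in a and b:
  b = (496 − 420) / (log₂ 16 − log₂ 7) = 76 / (4 − 2.8074) = 63.724 ms/bit
  a = 420 − 63.724 × 2.8074 = 241.104 ms
Then RT(12) = 241.104 + 63.724 × log₂ 12 = 241.104 + 63.724 × 3.5850 ≈ 469.552 ms.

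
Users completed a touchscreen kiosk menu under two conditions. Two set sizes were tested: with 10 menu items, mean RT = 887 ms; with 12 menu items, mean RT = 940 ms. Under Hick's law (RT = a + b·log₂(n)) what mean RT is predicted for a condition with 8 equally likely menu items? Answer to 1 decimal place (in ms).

RT is linear in log₂ n, so two points fix the line:
  b = (940 − 887) / (log₂ 12 − log₂ 10) = 53 / (3.5850 − 3.3219) = 201.495 ms/bit
  a = 887 − 201.495 × 3.3219 = 217.650 ms
Then RT(8) = 217.650 + 201.495 × log₂ 8 = 217.650 + 201.495 × 3 ≈ 822.133 ms.

822.1 ms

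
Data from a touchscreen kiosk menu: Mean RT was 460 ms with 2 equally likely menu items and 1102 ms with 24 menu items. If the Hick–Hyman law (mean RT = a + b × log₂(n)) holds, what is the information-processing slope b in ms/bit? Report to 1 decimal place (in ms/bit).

179.1 ms/bit

b = (RT₂ − RT₁)/(log₂ n₂ − log₂ n₁) = (1102 − 460)/(4.5850 − 1) = 179.081 ms/bit.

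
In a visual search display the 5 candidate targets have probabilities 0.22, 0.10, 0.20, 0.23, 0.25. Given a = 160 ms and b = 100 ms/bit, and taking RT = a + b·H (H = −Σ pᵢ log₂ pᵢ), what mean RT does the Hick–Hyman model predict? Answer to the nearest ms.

H = 0.22·log₂(1/0.22) + 0.10·log₂(1/0.10) + 0.20·log₂(1/0.20) + 0.23·log₂(1/0.23) + 0.25·log₂(1/0.25) = 2.2648 bits.
RT = 160 + 100 × 2.2648 = 386.48 ms.

386 ms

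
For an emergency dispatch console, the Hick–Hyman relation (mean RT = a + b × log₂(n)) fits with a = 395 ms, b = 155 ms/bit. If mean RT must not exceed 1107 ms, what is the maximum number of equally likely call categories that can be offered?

24

Information budget: (1107 − 395)/155 = 4.5935 bits, so n ≤ 2^4.5935 = 24.143 → at most 24.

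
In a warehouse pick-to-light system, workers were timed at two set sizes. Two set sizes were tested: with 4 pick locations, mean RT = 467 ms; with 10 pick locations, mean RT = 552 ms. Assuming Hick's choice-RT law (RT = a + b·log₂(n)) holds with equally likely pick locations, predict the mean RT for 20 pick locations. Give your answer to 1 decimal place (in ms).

With log₂ n on the abscissa the relation is linear; from the two conditions:
  b = (552 − 467) / (log₂ 10 − log₂ 4) = 85 / (3.3219 − 2) = 64.300 ms/bit
  a = 467 − 64.300 × 2 = 338.400 ms
Then RT(20) = 338.400 + 64.300 × log₂ 20 = 338.400 + 64.300 × 4.3219 ≈ 616.300 ms.

616.3 ms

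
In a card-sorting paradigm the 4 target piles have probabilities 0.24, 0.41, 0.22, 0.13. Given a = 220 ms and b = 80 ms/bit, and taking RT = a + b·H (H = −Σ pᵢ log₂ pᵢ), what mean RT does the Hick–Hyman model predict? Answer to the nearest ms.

Entropy contributions −pᵢ log₂ pᵢ: 0.4941, 0.5274, 0.4806, 0.3826; sum H = 1.8847 bits.
RT = a + bH = 220 + 80·1.8847 = 370.78 ms.

371 ms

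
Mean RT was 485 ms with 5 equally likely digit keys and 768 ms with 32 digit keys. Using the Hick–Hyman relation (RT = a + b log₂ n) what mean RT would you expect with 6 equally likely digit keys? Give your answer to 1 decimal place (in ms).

512.8 ms

Solve the two-equation system in a and b:
  b = (768 − 485) / (log₂ 32 − log₂ 5) = 283 / (5 − 2.3219) = 105.673 ms/bit
  a = 485 − 105.673 × 2.3219 = 239.635 ms
Then RT(6) = 239.635 + 105.673 × log₂ 6 = 239.635 + 105.673 × 2.5850 ≈ 512.796 ms.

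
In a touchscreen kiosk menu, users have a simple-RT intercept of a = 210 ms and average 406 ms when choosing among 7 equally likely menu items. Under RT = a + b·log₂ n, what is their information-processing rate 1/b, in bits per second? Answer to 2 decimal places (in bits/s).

Choice component = 406 − 210 = 196 ms over log₂(7) = 2.8074 bits.
b = 196 / 2.8074 = 69.817 ms/bit, so 1/b = 14.323 bits/s.

14.32 bits/s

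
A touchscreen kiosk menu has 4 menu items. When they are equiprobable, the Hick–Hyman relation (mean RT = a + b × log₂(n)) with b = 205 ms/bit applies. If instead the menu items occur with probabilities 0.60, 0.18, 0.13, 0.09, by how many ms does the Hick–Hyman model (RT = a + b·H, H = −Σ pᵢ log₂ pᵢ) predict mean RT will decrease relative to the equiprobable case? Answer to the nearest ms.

The RT saving is b·ΔH. Equiprobable H₀ = log₂(4) = 2.0000 bits; with the given probabilities H = 1.5828 bits.
b·(H₀ − H) = 205 × (2.0000 − 1.5828) = 85.53 ms.

86 ms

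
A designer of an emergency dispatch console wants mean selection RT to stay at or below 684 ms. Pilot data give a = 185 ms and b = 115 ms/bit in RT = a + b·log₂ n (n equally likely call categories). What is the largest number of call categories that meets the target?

20

Information budget: (684 − 185)/115 = 4.3391 bits, so n ≤ 2^4.3391 = 20.240 → at most 20.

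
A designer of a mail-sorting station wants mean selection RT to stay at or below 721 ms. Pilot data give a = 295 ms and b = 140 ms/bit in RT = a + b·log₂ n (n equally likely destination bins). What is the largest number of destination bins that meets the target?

8

Information budget: (721 − 295)/140 = 3.0429 bits, so n ≤ 2^3.0429 = 8.241 → at most 8.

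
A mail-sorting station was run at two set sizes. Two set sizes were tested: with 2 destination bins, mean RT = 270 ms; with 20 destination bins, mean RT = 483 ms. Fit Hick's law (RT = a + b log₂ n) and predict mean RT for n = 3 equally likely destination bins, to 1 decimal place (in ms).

307.5 ms

Fit slope and intercept:
  b = (483 − 270) / (log₂ 20 − log₂ 2) = 213 / (4.3219 − 1) = 64.119 ms/bit
  a = 270 − 64.119 × 1 = 205.881 ms
Then RT(3) = 205.881 + 64.119 × log₂ 3 = 205.881 + 64.119 × 1.5850 ≈ 307.507 ms.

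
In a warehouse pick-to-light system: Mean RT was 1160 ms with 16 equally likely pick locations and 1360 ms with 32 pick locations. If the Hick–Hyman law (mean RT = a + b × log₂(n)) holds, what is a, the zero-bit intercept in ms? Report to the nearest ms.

360 ms

The slope on a log₂ axis is (1360 − 1160) / (5 − 4) = 200 ms/bit.
a = RT₁ − b·log₂ n₁ = 1160 − 200 × 4 = 360.000 ms.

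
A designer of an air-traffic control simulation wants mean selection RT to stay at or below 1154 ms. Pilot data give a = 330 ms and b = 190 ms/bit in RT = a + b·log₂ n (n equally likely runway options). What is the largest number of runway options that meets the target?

Set 330 + 190·log₂ n ≤ 1154 → log₂ n ≤ (1154 − 330)/190 = 4.3368.
So n ≤ 2^4.3368 = 20.208; the largest integer n is 20.

20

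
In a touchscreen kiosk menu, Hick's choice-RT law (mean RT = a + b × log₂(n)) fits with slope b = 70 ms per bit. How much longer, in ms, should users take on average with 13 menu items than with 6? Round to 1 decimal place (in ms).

78.1 ms

ΔRT = (a + b log₂ n₂) − (a + b log₂ n₁) = b·(log₂ n₂ − log₂ n₁).
log₂(13) − log₂(6) = 3.7004 − 2.5850 = 1.1155.
ΔRT = 70 × 1.1155 = 78.083 ms.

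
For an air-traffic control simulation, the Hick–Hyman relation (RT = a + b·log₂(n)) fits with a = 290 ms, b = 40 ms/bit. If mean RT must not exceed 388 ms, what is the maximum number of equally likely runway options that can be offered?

5

Information budget: (388 − 290)/40 = 2.4500 bits, so n ≤ 2^2.4500 = 5.464 → at most 5.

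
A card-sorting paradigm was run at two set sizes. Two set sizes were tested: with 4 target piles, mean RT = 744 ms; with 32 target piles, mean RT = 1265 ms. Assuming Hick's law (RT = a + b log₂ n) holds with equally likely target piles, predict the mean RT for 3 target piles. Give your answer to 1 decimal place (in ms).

With log₂ n on the abscissa the relation is linear; from the two conditions:
  b = (1265 − 744) / (log₂ 32 − log₂ 4) = 521 / (5 − 2) = 173.667 ms/bit
  a = 744 − 173.667 × 2 = 396.667 ms
Then RT(3) = 396.667 + 173.667 × log₂ 3 = 396.667 + 173.667 × 1.5850 ≈ 671.922 ms.

671.9 ms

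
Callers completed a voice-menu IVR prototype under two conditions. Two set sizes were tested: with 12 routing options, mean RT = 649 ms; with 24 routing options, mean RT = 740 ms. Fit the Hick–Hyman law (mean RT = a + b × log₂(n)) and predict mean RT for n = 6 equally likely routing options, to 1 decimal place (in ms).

558.0 ms

With log₂ n on the abscissa the relation is linear; from the two conditions:
  b = (740 − 649) / (log₂ 24 − log₂ 12) = 91 / (4.5850 − 3.5850) = 91.000 ms/bit
  a = 649 − 91.000 × 3.5850 = 322.768 ms
Then RT(6) = 322.768 + 91.000 × log₂ 6 = 322.768 + 91.000 × 2.5850 ≈ 558.000 ms.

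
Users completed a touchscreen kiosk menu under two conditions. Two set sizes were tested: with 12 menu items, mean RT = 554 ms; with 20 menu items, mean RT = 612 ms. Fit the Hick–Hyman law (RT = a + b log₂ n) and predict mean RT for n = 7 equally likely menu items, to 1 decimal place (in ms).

492.8 ms

Solve the two-equation system in a and b:
  b = (612 − 554) / (log₂ 20 − log₂ 12) = 58 / (4.3219 − 3.5850) = 78.701 ms/bit
  a = 554 − 78.701 × 3.5850 = 271.860 ms
Then RT(7) = 271.860 + 78.701 × log₂ 7 = 271.860 + 78.701 × 2.8074 ≈ 492.801 ms.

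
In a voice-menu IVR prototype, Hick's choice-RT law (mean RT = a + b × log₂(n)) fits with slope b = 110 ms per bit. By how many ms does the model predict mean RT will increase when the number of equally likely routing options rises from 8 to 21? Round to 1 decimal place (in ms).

153.2 ms

ΔRT = (a + b log₂ n₂) − (a + b log₂ n₁) = b·(log₂ n₂ − log₂ n₁).
log₂(21) − log₂(8) = 4.3923 − 3 = 1.3923.
ΔRT = 110 × 1.3923 = 153.155 ms.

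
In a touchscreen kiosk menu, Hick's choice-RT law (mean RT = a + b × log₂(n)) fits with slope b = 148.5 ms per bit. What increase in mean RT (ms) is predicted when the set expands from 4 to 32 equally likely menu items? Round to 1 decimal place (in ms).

445.5 ms

Only the slope matters, since a is common to both: ΔRT = b·log₂(n₂/n₁).
log₂(32) − log₂(4) = log₂(32/4) = log₂(8) = 3.
ΔRT = 148.5 × 3.0000 = 445.500 ms.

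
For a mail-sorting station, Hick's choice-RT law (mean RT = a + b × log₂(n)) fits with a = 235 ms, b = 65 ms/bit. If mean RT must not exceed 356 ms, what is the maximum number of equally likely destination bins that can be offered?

Information budget: (356 − 235)/65 = 1.8615 bits, so n ≤ 2^1.8615 = 3.634 → at most 3.

3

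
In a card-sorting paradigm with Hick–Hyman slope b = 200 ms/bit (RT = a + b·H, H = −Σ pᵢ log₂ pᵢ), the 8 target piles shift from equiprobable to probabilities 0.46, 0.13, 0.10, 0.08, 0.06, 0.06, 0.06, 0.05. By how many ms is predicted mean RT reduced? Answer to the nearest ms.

The RT saving is b·ΔH. Equiprobable H₀ = log₂(8) = 3.0000 bits; with the given probabilities H = 2.4684 bits.
b·(H₀ − H) = 200 × (3.0000 − 2.4684) = 106.32 ms.

106 ms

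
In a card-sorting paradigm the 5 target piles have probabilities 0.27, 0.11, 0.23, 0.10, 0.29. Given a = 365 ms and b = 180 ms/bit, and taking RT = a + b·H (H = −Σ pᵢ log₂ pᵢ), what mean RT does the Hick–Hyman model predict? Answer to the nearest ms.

Entropy contributions −pᵢ log₂ pᵢ: 0.5100, 0.3503, 0.4877, 0.3322, 0.5179; sum H = 2.1981 bits.
RT = a + bH = 365 + 180·2.1981 = 760.65 ms.

761 ms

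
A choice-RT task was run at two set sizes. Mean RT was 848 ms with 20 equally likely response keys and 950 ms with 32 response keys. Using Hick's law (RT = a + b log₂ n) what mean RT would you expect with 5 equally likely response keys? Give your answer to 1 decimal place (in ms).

Fit slope and intercept:
  b = (950 − 848) / (log₂ 32 − log₂ 20) = 102 / (5 − 4.3219) = 150.427 ms/bit
  a = 848 − 150.427 × 4.3219 = 197.867 ms
Then RT(5) = 197.867 + 150.427 × log₂ 5 = 197.867 + 150.427 × 2.3219 ≈ 547.147 ms.

547.1 ms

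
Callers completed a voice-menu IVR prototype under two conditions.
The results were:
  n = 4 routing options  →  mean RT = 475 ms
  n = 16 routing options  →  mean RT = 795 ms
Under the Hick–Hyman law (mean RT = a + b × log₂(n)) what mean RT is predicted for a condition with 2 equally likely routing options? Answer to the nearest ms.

Solve the two-equation system in a and b:
  b = (795 − 475) / (log₂ 16 − log₂ 4) = 320 / (4 − 2) = 160 ms/bit
  a = 475 − 160 × 2 = 155 ms
Then RT(2) = 155 + 160 × log₂ 2 = 155 + 160 × 1 ≈ 315.000 ms.

315 ms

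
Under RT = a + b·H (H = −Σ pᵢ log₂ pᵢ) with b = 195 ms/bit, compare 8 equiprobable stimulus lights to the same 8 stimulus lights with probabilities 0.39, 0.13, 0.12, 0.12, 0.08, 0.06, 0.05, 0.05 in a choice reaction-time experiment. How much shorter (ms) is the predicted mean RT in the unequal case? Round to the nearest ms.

Equiprobable entropy H₀ = log₂ 8 = 3.0000 bits.
Skewed entropy H = −Σ pᵢ log₂ pᵢ = 2.6138 bits.
ΔRT = b·(H₀ − H) = 195 × 0.3862 = 75.31 ms.

75 ms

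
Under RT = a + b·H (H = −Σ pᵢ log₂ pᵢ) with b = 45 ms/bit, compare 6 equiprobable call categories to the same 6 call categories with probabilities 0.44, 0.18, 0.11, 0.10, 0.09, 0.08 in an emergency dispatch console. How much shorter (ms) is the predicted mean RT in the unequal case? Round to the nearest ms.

The RT saving is b·ΔH. Equiprobable H₀ = log₂(6) = 2.5850 bits; with the given probabilities H = 2.2531 bits.
b·(H₀ − H) = 45 × (2.5850 − 2.2531) = 14.93 ms.

15 ms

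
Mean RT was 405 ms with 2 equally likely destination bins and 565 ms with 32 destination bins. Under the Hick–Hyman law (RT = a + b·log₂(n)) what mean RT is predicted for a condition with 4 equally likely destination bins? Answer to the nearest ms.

Solve the two-equation system in a and b:
  b = (565 − 405) / (log₂ 32 − log₂ 2) = 160 / (5 − 1) = 40 ms/bit
  a = 405 − 40 × 1 = 365 ms
Then RT(4) = 365 + 40 × log₂ 4 = 365 + 40 × 2 ≈ 445.000 ms.

445 ms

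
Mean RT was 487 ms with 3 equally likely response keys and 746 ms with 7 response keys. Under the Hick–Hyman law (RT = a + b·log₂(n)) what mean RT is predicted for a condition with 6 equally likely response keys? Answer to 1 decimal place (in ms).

RT is linear in log₂ n, so two points fix the line:
  b = (746 − 487) / (log₂ 7 − log₂ 3) = 259 / (2.8074 − 1.5850) = 211.880 ms/bit
  a = 487 − 211.880 × 1.5850 = 151.179 ms
Then RT(6) = 151.179 + 211.880 × log₂ 6 = 151.179 + 211.880 × 2.5850 ≈ 698.880 ms.

698.9 ms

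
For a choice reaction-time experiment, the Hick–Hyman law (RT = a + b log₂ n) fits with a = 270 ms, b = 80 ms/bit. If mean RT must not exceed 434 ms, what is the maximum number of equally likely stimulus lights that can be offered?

Information budget: (434 − 270)/80 = 2.0500 bits, so n ≤ 2^2.0500 = 4.141 → at most 4.

4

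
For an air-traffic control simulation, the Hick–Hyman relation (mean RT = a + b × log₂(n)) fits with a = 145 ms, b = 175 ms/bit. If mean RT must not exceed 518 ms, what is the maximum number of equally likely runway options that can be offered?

Set 145 + 175·log₂ n ≤ 518 → log₂ n ≤ (518 − 145)/175 = 2.1314.
So n ≤ 2^2.1314 = 4.382; the largest integer n is 4.

4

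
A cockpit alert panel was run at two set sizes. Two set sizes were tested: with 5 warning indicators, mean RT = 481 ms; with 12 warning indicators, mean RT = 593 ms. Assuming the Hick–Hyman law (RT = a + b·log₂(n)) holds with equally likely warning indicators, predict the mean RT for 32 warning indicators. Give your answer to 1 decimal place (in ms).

RT is linear in log₂ n, so two points fix the line:
  b = (593 − 481) / (log₂ 12 − log₂ 5) = 112 / (3.5850 − 2.3219) = 88.675 ms/bit
  a = 481 − 88.675 × 2.3219 = 275.102 ms
Then RT(32) = 275.102 + 88.675 × log₂ 32 = 275.102 + 88.675 × 5 ≈ 718.479 ms.

718.5 ms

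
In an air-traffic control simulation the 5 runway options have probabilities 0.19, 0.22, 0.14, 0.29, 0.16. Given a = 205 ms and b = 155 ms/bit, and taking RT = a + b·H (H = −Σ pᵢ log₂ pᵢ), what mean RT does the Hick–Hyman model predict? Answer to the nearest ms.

Entropy contributions −pᵢ log₂ pᵢ: 0.4552, 0.4806, 0.3971, 0.5179, 0.4230; sum H = 2.2738 bits.
RT = a + bH = 205 + 155·2.2738 = 557.44 ms.

557 ms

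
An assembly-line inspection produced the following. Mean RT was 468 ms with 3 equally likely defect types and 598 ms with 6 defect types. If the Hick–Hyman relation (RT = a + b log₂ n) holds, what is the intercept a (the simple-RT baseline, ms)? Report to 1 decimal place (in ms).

262.0 ms

Slope: b = (598 − 468) / (log₂ 6 − log₂ 3) = 130/1.0000 = 130.000 ms/bit.
a = RT₁ − b·log₂ n₁ = 468 − 130.000 × 1.5850 = 261.955 ms.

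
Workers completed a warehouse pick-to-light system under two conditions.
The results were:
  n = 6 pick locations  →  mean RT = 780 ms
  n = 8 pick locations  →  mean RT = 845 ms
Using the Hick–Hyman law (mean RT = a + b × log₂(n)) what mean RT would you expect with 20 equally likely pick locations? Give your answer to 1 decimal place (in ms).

1052.0 ms

Solve the two-equation system in a and b:
  b = (845 − 780) / (log₂ 8 − log₂ 6) = 65 / (3 − 2.5850) = 156.612 ms/bit
  a = 780 − 156.612 × 2.5850 = 375.163 ms
Then RT(20) = 375.163 + 156.612 × log₂ 20 = 375.163 + 156.612 × 4.3219 ≈ 1052.030 ms.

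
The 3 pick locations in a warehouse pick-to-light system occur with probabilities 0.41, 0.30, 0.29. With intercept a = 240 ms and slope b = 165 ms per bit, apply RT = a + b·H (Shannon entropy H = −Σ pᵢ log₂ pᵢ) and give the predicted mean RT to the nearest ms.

Entropy contributions −pᵢ log₂ pᵢ: 0.5274, 0.5211, 0.5179; sum H = 1.5664 bits.
RT = a + bH = 240 + 165·1.5664 = 498.45 ms.

498 ms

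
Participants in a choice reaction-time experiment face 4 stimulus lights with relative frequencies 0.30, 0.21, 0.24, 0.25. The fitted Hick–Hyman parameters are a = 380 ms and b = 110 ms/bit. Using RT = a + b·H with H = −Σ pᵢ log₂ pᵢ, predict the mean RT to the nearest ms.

599 ms

H = 0.30·log₂(1/0.30) + 0.21·log₂(1/0.21) + 0.24·log₂(1/0.24) + 0.25·log₂(1/0.25) = 1.9880 bits.
RT = 380 + 110 × 1.9880 = 598.69 ms.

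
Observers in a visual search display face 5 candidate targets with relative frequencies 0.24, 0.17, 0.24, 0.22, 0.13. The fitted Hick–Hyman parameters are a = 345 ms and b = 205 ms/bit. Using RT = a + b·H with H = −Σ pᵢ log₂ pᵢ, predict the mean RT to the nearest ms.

814 ms

Entropy contributions −pᵢ log₂ pᵢ: 0.4941, 0.4346, 0.4941, 0.4806, 0.3826; sum H = 2.2861 bits.
RT = a + bH = 345 + 205·2.2861 = 813.65 ms.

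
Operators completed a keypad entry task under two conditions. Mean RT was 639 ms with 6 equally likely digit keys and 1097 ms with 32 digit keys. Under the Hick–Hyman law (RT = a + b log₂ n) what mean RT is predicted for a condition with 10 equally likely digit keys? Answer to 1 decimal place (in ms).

778.8 ms

Solve the two-equation system in a and b:
  b = (1097 − 639) / (log₂ 32 − log₂ 6) = 458 / (5 − 2.5850) = 189.645 ms/bit
  a = 639 − 189.645 × 2.5850 = 148.775 ms
Then RT(10) = 148.775 + 189.645 × log₂ 10 = 148.775 + 189.645 × 3.3219 ≈ 778.762 ms.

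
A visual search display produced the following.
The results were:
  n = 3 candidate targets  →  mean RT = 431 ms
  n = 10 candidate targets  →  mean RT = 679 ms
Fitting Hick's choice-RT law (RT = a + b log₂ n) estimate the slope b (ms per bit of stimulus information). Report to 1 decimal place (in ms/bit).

The slope on a log₂ axis is (679 − 431) / (3.3219 − 1.5850) = 142.778 ms/bit.

142.8 ms/bit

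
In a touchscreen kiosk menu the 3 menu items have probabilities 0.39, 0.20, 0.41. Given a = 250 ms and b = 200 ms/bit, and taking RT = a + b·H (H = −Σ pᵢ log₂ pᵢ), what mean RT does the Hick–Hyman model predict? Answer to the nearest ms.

554 ms

H = 0.39·log₂(1/0.39) + 0.20·log₂(1/0.20) + 0.41·log₂(1/0.41) = 1.5216 bits.
RT = 250 + 200 × 1.5216 = 554.31 ms.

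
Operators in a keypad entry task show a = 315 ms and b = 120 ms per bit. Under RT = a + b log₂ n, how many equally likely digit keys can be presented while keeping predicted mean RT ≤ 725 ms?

Set 315 + 120·log₂ n ≤ 725 → log₂ n ≤ (725 − 315)/120 = 3.4167.
So n ≤ 2^3.4167 = 10.679; the largest integer n is 10.

10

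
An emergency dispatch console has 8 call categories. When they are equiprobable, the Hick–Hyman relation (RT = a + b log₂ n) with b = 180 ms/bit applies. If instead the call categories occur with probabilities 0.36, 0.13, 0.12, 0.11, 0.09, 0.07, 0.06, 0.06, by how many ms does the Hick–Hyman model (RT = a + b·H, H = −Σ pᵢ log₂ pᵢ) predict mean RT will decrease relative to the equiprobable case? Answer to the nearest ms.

54 ms

Equiprobable entropy H₀ = log₂ 8 = 3.0000 bits.
Skewed entropy H = −Σ pᵢ log₂ pᵢ = 2.6989 bits.
ΔRT = b·(H₀ − H) = 180 × 0.3011 = 54.20 ms.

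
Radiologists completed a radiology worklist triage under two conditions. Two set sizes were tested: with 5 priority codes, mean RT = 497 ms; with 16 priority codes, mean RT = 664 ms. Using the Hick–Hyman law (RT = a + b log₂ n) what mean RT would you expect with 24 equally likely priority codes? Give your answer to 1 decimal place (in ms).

722.2 ms

Solve the two-equation system in a and b:
  b = (664 − 497) / (log₂ 16 − log₂ 5) = 167 / (4 − 2.3219) = 99.519 ms/bit
  a = 497 − 99.519 × 2.3219 = 265.924 ms
Then RT(24) = 265.924 + 99.519 × log₂ 24 = 265.924 + 99.519 × 4.5850 ≈ 722.215 ms.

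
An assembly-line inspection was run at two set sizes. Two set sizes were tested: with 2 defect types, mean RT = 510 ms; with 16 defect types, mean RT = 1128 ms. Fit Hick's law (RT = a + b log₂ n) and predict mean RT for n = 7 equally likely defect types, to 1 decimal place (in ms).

With log₂ n on the abscissa the relation is linear; from the two conditions:
  b = (1128 − 510) / (log₂ 16 − log₂ 2) = 618 / (4 − 1) = 206.000 ms/bit
  a = 510 − 206.000 × 1 = 304.000 ms
Then RT(7) = 304.000 + 206.000 × log₂ 7 = 304.000 + 206.000 × 2.8074 ≈ 882.315 ms.

882.3 ms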